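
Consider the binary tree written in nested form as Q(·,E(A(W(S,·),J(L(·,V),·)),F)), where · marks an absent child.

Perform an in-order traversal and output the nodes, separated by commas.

Q, S, W, A, L, V, J, E, F

In-order visits the left subtree, then the node, then the right subtree.
At Q: no left child.
Visit Q.
At Q: go right to E.
  At E: go left to A.
    At A: go left to W.
      At W: go left to S.
        S is a leaf — visit S.
      Visit W.
      At W: no right child.
    Visit A.
    At A: go right to J.
      At J: go left to L.
        At L: no left child.
        Visit L.
        At L: go right to V.
          V is a leaf — visit V.
      Visit J.
      At J: no right child.
  Visit E.
  At E: go right to F.
    F is a leaf — visit F.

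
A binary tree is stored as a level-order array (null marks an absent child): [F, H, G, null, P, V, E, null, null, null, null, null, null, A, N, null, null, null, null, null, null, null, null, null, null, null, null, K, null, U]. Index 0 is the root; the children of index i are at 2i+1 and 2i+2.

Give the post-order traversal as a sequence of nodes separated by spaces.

P H V K A U N E G F

Post-order visits the left subtree, then the right subtree, then the node.
At F: go left to H.
  At H: no left child.
  At H: go right to P.
    P is a leaf — visit P.
  Visit H.
At F: go right to G.
  At G: go left to V.
    V is a leaf — visit V.
  At G: go right to E.
    At E: go left to A.
      At A: go left to K.
        K is a leaf — visit K.
      At A: no right child.
      Visit A.
    At E: go right to N.
      At N: go left to U.
        U is a leaf — visit U.
      At N: no right child.
      Visit N.
    Visit E.
  Visit G.
Visit F.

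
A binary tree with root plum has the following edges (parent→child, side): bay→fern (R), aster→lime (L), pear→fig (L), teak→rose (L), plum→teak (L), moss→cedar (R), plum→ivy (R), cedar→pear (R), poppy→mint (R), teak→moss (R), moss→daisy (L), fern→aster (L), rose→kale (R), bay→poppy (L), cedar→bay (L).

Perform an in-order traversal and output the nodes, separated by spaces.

rose kale teak daisy moss poppy mint bay lime aster fern cedar fig pear plum ivy

In-order visits the left subtree, then the node, then the right subtree.
At plum: go left to teak.
  At teak: go left to rose.
    At rose: no left child.
    Visit rose.
    At rose: go right to kale.
      kale is a leaf — visit kale.
  Visit teak.
  At teak: go right to moss.
    At moss: go left to daisy.
      daisy is a leaf — visit daisy.
    Visit moss.
    At moss: go right to cedar.
      At cedar: go left to bay.
        At bay: go left to poppy.
          At poppy: no left child.
          Visit poppy.
          At poppy: go right to mint.
            mint is a leaf — visit mint.
        Visit bay.
        At bay: go right to fern.
          At fern: go left to aster.
            At aster: go left to lime.
              lime is a leaf — visit lime.
            Visit aster.
            At aster: no right child.
          Visit fern.
          At fern: no right child.
      Visit cedar.
      At cedar: go right to pear.
        At pear: go left to fig.
          fig is a leaf — visit fig.
        Visit pear.
        At pear: no right child.
Visit plum.
At plum: go right to ivy.
  ivy is a leaf — visit ivy.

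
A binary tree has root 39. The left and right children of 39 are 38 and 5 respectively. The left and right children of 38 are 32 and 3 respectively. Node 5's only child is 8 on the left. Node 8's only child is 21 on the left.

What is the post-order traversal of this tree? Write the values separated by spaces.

Post-order visits the left subtree, then the right subtree, then the node.
At 39: go left to 38.
  At 38: go left to 32.
    32 is a leaf — visit 32.
  At 38: go right to 3.
    3 is a leaf — visit 3.
  Visit 38.
At 39: go right to 5.
  At 5: go left to 8.
    At 8: go left to 21.
      21 is a leaf — visit 21.
    At 8: no right child.
    Visit 8.
  At 5: no right child.
  Visit 5.
Visit 39.

32 3 38 21 8 5 39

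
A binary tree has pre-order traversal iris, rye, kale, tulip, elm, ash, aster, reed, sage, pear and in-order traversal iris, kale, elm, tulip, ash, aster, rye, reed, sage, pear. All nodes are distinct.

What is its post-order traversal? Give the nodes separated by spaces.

The first element of pre-order is the root; it splits in-order into left and right subtrees.
Root iris: left subtree has 0 nodes { }, right has 9 {kale, elm, tulip, ash, aster, rye, reed, sage, pear}.
  Root rye: left subtree has 5 nodes {kale, elm, tulip, ash, aster}, right has 3 {reed, sage, pear}.
    Root kale: left subtree has 0 nodes { }, right has 4 {elm, tulip, ash, aster}.
      Root tulip: left subtree has 1 node {elm}, right has 2 {ash, aster}.
        Root ash: left subtree has 0 nodes { }, right has 1 {aster}.
    Root reed: left subtree has 0 nodes { }, right has 2 {sage, pear}.
      Root sage: left subtree has 0 nodes { }, right has 1 {pear}.

elm aster ash tulip kale pear sage reed rye iris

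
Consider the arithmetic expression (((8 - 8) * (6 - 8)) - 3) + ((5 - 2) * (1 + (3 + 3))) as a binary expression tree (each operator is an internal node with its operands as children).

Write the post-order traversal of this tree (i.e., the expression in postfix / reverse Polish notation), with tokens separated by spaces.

8 8 - 6 8 - * 3 - 5 2 - 1 3 3 + + * +

Post-order on an expression tree gives postfix notation: for each operator, emit left operand, right operand, then the operator.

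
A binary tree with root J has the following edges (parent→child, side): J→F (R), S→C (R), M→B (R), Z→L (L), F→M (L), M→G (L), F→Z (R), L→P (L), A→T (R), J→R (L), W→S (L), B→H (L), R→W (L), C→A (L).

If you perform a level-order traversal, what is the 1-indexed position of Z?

Level-order visits nodes level by level from the root, left to right within each level.
Level 0: J
Level 1: R, F
Level 2: W, M, Z
Level 3: S, G, B, L
Level 4: C, H, P
Level 5: A
Level 6: T
Full level-order sequence: J, R, F, W, M, Z, S, G, B, L, C, H, P, A, T.

6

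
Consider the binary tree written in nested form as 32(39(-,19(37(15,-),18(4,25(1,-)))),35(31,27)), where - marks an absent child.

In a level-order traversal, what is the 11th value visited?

25

Level-order visits nodes level by level from the root, left to right within each level.
Level 0: 32
Level 1: 39, 35
Level 2: 19, 31, 27
Level 3: 37, 18
Level 4: 15, 4, 25
Level 5: 1
Full level-order sequence: 32, 39, 35, 19, 31, 27, 37, 18, 15, 4, 25, 1.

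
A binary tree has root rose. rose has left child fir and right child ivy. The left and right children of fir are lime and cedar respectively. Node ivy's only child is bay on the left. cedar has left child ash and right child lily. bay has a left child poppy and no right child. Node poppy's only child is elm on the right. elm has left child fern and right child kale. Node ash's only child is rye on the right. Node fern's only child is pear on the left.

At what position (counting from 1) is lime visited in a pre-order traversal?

3

Pre-order visits the node, then its left subtree, then its right subtree.
Visit rose.
At rose: go left to fir.
  Visit fir.
  At fir: go left to lime.
    lime is a leaf — visit lime.
  At fir: go right to cedar.
    Visit cedar.
    At cedar: go left to ash.
      Visit ash.
      At ash: no left child.
      At ash: go right to rye.
        rye is a leaf — visit rye.
    At cedar: go right to lily.
      lily is a leaf — visit lily.
At rose: go right to ivy.
  Visit ivy.
  At ivy: go left to bay.
    Visit bay.
    At bay: go left to poppy.
      Visit poppy.
      At poppy: no left child.
      At poppy: go right to elm.
        Visit elm.
        At elm: go left to fern.
          Visit fern.
          At fern: go left to pear.
            pear is a leaf — visit pear.
          At fern: no right child.
        At elm: go right to kale.
          kale is a leaf — visit kale.
    At bay: no right child.
  At ivy: no right child.
Full pre-order sequence: rose, fir, lime, cedar, ash, rye, lily, ivy, bay, poppy, elm, fern, pear, kale.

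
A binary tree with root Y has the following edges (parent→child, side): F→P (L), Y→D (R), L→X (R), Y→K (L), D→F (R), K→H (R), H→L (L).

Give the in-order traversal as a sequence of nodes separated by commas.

In-order visits the left subtree, then the node, then the right subtree.
At Y: go left to K.
  At K: no left child.
  Visit K.
  At K: go right to H.
    At H: go left to L.
      At L: no left child.
      Visit L.
      At L: go right to X.
        X is a leaf — visit X.
    Visit H.
    At H: no right child.
Visit Y.
At Y: go right to D.
  At D: no left child.
  Visit D.
  At D: go right to F.
    At F: go left to P.
      P is a leaf — visit P.
    Visit F.
    At F: no right child.

K, L, X, H, Y, D, P, F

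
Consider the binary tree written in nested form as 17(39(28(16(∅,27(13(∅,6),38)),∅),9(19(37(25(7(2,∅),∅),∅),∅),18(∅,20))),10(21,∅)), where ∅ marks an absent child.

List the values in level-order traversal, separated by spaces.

Level-order visits nodes level by level from the root, left to right within each level.
Level 0: 17
Level 1: 39, 10
Level 2: 28, 9, 21
Level 3: 16, 19, 18
Level 4: 27, 37, 20
Level 5: 13, 38, 25
Level 6: 6, 7
Level 7: 2

17 39 10 28 9 21 16 19 18 27 37 20 13 38 25 6 7 2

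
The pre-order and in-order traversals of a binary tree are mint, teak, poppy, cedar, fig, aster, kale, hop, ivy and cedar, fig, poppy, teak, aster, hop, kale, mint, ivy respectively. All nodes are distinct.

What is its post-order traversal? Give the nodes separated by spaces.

The first element of pre-order is the root; it splits in-order into left and right subtrees.
Root mint: left subtree has 7 nodes {cedar, fig, poppy, teak, aster, hop, kale}, right has 1 {ivy}.
  Root teak: left subtree has 3 nodes {cedar, fig, poppy}, right has 3 {aster, hop, kale}.
    Root poppy: left subtree has 2 nodes {cedar, fig}, right has 0 { }.
      Root cedar: left subtree has 0 nodes { }, right has 1 {fig}.
    Root aster: left subtree has 0 nodes { }, right has 2 {hop, kale}.
      Root kale: left subtree has 1 node {hop}, right has 0 { }.

fig cedar poppy hop kale aster teak ivy mint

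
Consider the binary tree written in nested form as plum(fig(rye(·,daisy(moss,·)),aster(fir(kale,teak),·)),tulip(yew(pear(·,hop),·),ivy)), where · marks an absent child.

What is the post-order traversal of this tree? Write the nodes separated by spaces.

moss daisy rye kale teak fir aster fig hop pear yew ivy tulip plum

Post-order visits the left subtree, then the right subtree, then the node.
At plum: go left to fig.
  At fig: go left to rye.
    At rye: no left child.
    At rye: go right to daisy.
      At daisy: go left to moss.
        moss is a leaf — visit moss.
      At daisy: no right child.
      Visit daisy.
    Visit rye.
  At fig: go right to aster.
    At aster: go left to fir.
      At fir: go left to kale.
        kale is a leaf — visit kale.
      At fir: go right to teak.
        teak is a leaf — visit teak.
      Visit fir.
    At aster: no right child.
    Visit aster.
  Visit fig.
At plum: go right to tulip.
  At tulip: go left to yew.
    At yew: go left to pear.
      At pear: no left child.
      At pear: go right to hop.
        hop is a leaf — visit hop.
      Visit pear.
    At yew: no right child.
    Visit yew.
  At tulip: go right to ivy.
    ivy is a leaf — visit ivy.
  Visit tulip.
Visit plum.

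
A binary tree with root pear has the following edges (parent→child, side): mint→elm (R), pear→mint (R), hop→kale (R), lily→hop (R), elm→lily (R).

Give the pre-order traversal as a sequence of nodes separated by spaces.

pear mint elm lily hop kale

Pre-order visits the node, then its left subtree, then its right subtree.
Visit pear.
At pear: no left child.
At pear: go right to mint.
  Visit mint.
  At mint: no left child.
  At mint: go right to elm.
    Visit elm.
    At elm: no left child.
    At elm: go right to lily.
      Visit lily.
      At lily: no left child.
      At lily: go right to hop.
        Visit hop.
        At hop: no left child.
        At hop: go right to kale.
          kale is a leaf — visit kale.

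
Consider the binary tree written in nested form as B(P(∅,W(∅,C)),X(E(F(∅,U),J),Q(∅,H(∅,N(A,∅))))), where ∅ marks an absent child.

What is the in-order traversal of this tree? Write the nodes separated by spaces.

In-order visits the left subtree, then the node, then the right subtree.
At B: go left to P.
  At P: no left child.
  Visit P.
  At P: go right to W.
    At W: no left child.
    Visit W.
    At W: go right to C.
      C is a leaf — visit C.
Visit B.
At B: go right to X.
  At X: go left to E.
    At E: go left to F.
      At F: no left child.
      Visit F.
      At F: go right to U.
        U is a leaf — visit U.
    Visit E.
    At E: go right to J.
      J is a leaf — visit J.
  Visit X.
  At X: go right to Q.
    At Q: no left child.
    Visit Q.
    At Q: go right to H.
      At H: no left child.
      Visit H.
      At H: go right to N.
        At N: go left to A.
          A is a leaf — visit A.
        Visit N.
        At N: no right child.

P W C B F U E J X Q H A N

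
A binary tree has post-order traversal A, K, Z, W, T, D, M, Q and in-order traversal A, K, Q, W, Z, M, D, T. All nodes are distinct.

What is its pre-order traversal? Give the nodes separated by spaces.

Q K A M W Z D T

The last element of post-order is the root; it splits in-order into left and right subtrees.
Root Q: left subtree has 2 nodes {A, K}, right has 5 {W, Z, M, D, T}.
  Root K: left subtree has 1 node {A}, right has 0 { }.
  Root M: left subtree has 2 nodes {W, Z}, right has 2 {D, T}.
    Root W: left subtree has 0 nodes { }, right has 1 {Z}.
    Root D: left subtree has 0 nodes { }, right has 1 {T}.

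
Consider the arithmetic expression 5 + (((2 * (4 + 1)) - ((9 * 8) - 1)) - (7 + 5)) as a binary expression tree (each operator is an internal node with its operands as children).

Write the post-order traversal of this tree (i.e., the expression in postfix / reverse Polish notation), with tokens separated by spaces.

5 2 4 1 + * 9 8 * 1 - - 7 5 + - +

Post-order on an expression tree gives postfix notation: for each operator, emit left operand, right operand, then the operator.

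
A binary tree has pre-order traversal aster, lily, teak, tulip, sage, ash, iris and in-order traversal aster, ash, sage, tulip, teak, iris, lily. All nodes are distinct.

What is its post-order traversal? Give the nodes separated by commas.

The first element of pre-order is the root; it splits in-order into left and right subtrees.
Root aster: left subtree has 0 nodes { }, right has 6 {ash, sage, tulip, teak, iris, lily}.
  Root lily: left subtree has 5 nodes {ash, sage, tulip, teak, iris}, right has 0 { }.
    Root teak: left subtree has 3 nodes {ash, sage, tulip}, right has 1 {iris}.
      Root tulip: left subtree has 2 nodes {ash, sage}, right has 0 { }.
        Root sage: left subtree has 1 node {ash}, right has 0 { }.

ash, sage, tulip, iris, teak, lily, aster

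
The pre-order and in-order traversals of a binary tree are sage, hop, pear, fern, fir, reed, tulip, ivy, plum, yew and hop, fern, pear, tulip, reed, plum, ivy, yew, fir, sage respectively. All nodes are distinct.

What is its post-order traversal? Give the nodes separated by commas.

fern, tulip, plum, yew, ivy, reed, fir, pear, hop, sage

The first element of pre-order is the root; it splits in-order into left and right subtrees.
Root sage: left subtree has 9 nodes {hop, fern, pear, tulip, reed, plum, ivy, yew, fir}, right has 0 { }.
  Root hop: left subtree has 0 nodes { }, right has 8 {fern, pear, tulip, reed, plum, ivy, yew, fir}.
    Root pear: left subtree has 1 node {fern}, right has 6 {tulip, reed, plum, ivy, yew, fir}.
      Root fir: left subtree has 5 nodes {tulip, reed, plum, ivy, yew}, right has 0 { }.
        Root reed: left subtree has 1 node {tulip}, right has 3 {plum, ivy, yew}.
          Root ivy: left subtree has 1 node {plum}, right has 1 {yew}.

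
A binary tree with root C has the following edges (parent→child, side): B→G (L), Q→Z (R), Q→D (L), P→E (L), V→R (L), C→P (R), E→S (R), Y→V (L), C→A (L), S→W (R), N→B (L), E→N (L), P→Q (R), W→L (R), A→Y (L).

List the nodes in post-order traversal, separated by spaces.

R V Y A G B N L W S E D Z Q P C

Post-order visits the left subtree, then the right subtree, then the node.
At C: go left to A.
  At A: go left to Y.
    At Y: go left to V.
      At V: go left to R.
        R is a leaf — visit R.
      At V: no right child.
      Visit V.
    At Y: no right child.
    Visit Y.
  At A: no right child.
  Visit A.
At C: go right to P.
  At P: go left to E.
    At E: go left to N.
      At N: go left to B.
        At B: go left to G.
          G is a leaf — visit G.
        At B: no right child.
        Visit B.
      At N: no right child.
      Visit N.
    At E: go right to S.
      At S: no left child.
      At S: go right to W.
        At W: no left child.
        At W: go right to L.
          L is a leaf — visit L.
        Visit W.
      Visit S.
    Visit E.
  At P: go right to Q.
    At Q: go left to D.
      D is a leaf — visit D.
    At Q: go right to Z.
      Z is a leaf — visit Z.
    Visit Q.
  Visit P.
Visit C.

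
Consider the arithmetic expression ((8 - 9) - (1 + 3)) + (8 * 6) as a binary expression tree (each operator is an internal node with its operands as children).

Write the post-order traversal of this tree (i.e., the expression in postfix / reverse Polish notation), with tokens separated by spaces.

Post-order on an expression tree gives postfix notation: for each operator, emit left operand, right operand, then the operator.

8 9 - 1 3 + - 8 6 * +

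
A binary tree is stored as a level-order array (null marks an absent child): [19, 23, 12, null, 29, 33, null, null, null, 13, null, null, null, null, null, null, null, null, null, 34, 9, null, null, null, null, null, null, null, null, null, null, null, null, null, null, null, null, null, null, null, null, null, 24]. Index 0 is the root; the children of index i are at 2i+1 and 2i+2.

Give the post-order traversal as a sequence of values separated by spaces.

Post-order visits the left subtree, then the right subtree, then the node.
At 19: go left to 23.
  At 23: no left child.
  At 23: go right to 29.
    At 29: go left to 13.
      At 13: go left to 34.
        34 is a leaf — visit 34.
      At 13: go right to 9.
        At 9: no left child.
        At 9: go right to 24.
          24 is a leaf — visit 24.
        Visit 9.
      Visit 13.
    At 29: no right child.
    Visit 29.
  Visit 23.
At 19: go right to 12.
  At 12: go left to 33.
    33 is a leaf — visit 33.
  At 12: no right child.
  Visit 12.
Visit 19.

34 24 9 13 29 23 33 12 19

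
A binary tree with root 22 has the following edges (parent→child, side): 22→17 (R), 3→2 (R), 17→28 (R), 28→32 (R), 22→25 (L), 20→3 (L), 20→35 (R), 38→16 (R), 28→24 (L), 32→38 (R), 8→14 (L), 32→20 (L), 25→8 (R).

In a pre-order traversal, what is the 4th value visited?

Pre-order visits the node, then its left subtree, then its right subtree.
Visit 22.
At 22: go left to 25.
  Visit 25.
  At 25: no left child.
  At 25: go right to 8.
    Visit 8.
    At 8: go left to 14.
      14 is a leaf — visit 14.
    At 8: no right child.
At 22: go right to 17.
  Visit 17.
  At 17: no left child.
  At 17: go right to 28.
    Visit 28.
    At 28: go left to 24.
      24 is a leaf — visit 24.
    At 28: go right to 32.
      Visit 32.
      At 32: go left to 20.
        Visit 20.
        At 20: go left to 3.
          Visit 3.
          At 3: no left child.
          At 3: go right to 2.
            2 is a leaf — visit 2.
        At 20: go right to 35.
          35 is a leaf — visit 35.
      At 32: go right to 38.
        Visit 38.
        At 38: no left child.
        At 38: go right to 16.
          16 is a leaf — visit 16.
Full pre-order sequence: 22, 25, 8, 14, 17, 28, 24, 32, 20, 3, 2, 35, 38, 16.

14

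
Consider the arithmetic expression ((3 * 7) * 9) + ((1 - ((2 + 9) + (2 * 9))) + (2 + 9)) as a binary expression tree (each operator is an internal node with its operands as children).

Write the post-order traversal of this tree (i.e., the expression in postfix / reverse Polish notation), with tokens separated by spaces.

Post-order on an expression tree gives postfix notation: for each operator, emit left operand, right operand, then the operator.

3 7 * 9 * 1 2 9 + 2 9 * + - 2 9 + + +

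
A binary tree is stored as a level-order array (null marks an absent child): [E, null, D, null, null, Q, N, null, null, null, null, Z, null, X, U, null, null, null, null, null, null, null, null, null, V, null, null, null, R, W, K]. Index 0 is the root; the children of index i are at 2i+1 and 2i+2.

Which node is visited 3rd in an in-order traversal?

In-order visits the left subtree, then the node, then the right subtree.
At E: no left child.
Visit E.
At E: go right to D.
  At D: go left to Q.
    At Q: go left to Z.
      At Z: no left child.
      Visit Z.
      At Z: go right to V.
        V is a leaf — visit V.
    Visit Q.
    At Q: no right child.
  Visit D.
  At D: go right to N.
    At N: go left to X.
      At X: no left child.
      Visit X.
      At X: go right to R.
        R is a leaf — visit R.
    Visit N.
    At N: go right to U.
      At U: go left to W.
        W is a leaf — visit W.
      Visit U.
      At U: go right to K.
        K is a leaf — visit K.
Full in-order sequence: E, Z, V, Q, D, X, R, N, W, U, K.

V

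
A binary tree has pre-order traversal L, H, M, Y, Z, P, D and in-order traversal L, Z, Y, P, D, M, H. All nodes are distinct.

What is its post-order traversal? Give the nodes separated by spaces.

The first element of pre-order is the root; it splits in-order into left and right subtrees.
Root L: left subtree has 0 nodes { }, right has 6 {Z, Y, P, D, M, H}.
  Root H: left subtree has 5 nodes {Z, Y, P, D, M}, right has 0 { }.
    Root M: left subtree has 4 nodes {Z, Y, P, D}, right has 0 { }.
      Root Y: left subtree has 1 node {Z}, right has 2 {P, D}.
        Root P: left subtree has 0 nodes { }, right has 1 {D}.

Z D P Y M H L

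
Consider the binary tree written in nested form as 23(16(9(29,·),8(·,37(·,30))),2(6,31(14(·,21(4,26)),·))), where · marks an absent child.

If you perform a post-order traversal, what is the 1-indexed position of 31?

12

Post-order visits the left subtree, then the right subtree, then the node.
At 23: go left to 16.
  At 16: go left to 9.
    At 9: go left to 29.
      29 is a leaf — visit 29.
    At 9: no right child.
    Visit 9.
  At 16: go right to 8.
    At 8: no left child.
    At 8: go right to 37.
      At 37: no left child.
      At 37: go right to 30.
        30 is a leaf — visit 30.
      Visit 37.
    Visit 8.
  Visit 16.
At 23: go right to 2.
  At 2: go left to 6.
    6 is a leaf — visit 6.
  At 2: go right to 31.
    At 31: go left to 14.
      At 14: no left child.
      At 14: go right to 21.
        At 21: go left to 4.
          4 is a leaf — visit 4.
        At 21: go right to 26.
          26 is a leaf — visit 26.
        Visit 21.
      Visit 14.
    At 31: no right child.
    Visit 31.
  Visit 2.
Visit 23.
Full post-order sequence: 29, 9, 30, 37, 8, 16, 6, 4, 26, 21, 14, 31, 2, 23.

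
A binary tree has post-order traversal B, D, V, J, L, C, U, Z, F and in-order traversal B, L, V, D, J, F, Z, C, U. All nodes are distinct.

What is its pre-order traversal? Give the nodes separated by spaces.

The last element of post-order is the root; it splits in-order into left and right subtrees.
Root F: left subtree has 5 nodes {B, L, V, D, J}, right has 3 {Z, C, U}.
  Root L: left subtree has 1 node {B}, right has 3 {V, D, J}.
    Root J: left subtree has 2 nodes {V, D}, right has 0 { }.
      Root V: left subtree has 0 nodes { }, right has 1 {D}.
  Root Z: left subtree has 0 nodes { }, right has 2 {C, U}.
    Root U: left subtree has 1 node {C}, right has 0 { }.

F L B J V D Z U C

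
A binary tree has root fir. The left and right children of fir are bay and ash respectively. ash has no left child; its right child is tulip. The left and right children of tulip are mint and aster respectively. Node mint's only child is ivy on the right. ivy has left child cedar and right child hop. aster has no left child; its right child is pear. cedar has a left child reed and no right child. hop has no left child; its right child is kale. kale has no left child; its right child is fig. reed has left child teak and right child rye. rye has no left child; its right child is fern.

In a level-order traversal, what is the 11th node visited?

Level-order visits nodes level by level from the root, left to right within each level.
Level 0: fir
Level 1: bay, ash
Level 2: tulip
Level 3: mint, aster
Level 4: ivy, pear
Level 5: cedar, hop
Level 6: reed, kale
Level 7: teak, rye, fig
Level 8: fern
Full level-order sequence: fir, bay, ash, tulip, mint, aster, ivy, pear, cedar, hop, reed, kale, teak, rye, fig, fern.

reed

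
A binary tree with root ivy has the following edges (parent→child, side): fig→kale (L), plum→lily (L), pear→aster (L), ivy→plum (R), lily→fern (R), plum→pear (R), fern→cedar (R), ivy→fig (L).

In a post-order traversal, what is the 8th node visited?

plum

Post-order visits the left subtree, then the right subtree, then the node.
At ivy: go left to fig.
  At fig: go left to kale.
    kale is a leaf — visit kale.
  At fig: no right child.
  Visit fig.
At ivy: go right to plum.
  At plum: go left to lily.
    At lily: no left child.
    At lily: go right to fern.
      At fern: no left child.
      At fern: go right to cedar.
        cedar is a leaf — visit cedar.
      Visit fern.
    Visit lily.
  At plum: go right to pear.
    At pear: go left to aster.
      aster is a leaf — visit aster.
    At pear: no right child.
    Visit pear.
  Visit plum.
Visit ivy.
Full post-order sequence: kale, fig, cedar, fern, lily, aster, pear, plum, ivy.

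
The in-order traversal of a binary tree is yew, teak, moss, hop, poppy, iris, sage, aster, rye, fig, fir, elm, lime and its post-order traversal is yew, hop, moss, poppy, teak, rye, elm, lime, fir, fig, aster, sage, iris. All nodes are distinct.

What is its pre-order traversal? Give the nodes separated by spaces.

The last element of post-order is the root; it splits in-order into left and right subtrees.
Root iris: left subtree has 5 nodes {yew, teak, moss, hop, poppy}, right has 7 {sage, aster, rye, fig, fir, elm, lime}.
  Root teak: left subtree has 1 node {yew}, right has 3 {moss, hop, poppy}.
    Root poppy: left subtree has 2 nodes {moss, hop}, right has 0 { }.
      Root moss: left subtree has 0 nodes { }, right has 1 {hop}.
  Root sage: left subtree has 0 nodes { }, right has 6 {aster, rye, fig, fir, elm, lime}.
    Root aster: left subtree has 0 nodes { }, right has 5 {rye, fig, fir, elm, lime}.
      Root fig: left subtree has 1 node {rye}, right has 3 {fir, elm, lime}.
        Root fir: left subtree has 0 nodes { }, right has 2 {elm, lime}.
          Root lime: left subtree has 1 node {elm}, right has 0 { }.

iris teak yew poppy moss hop sage aster fig rye fir lime elm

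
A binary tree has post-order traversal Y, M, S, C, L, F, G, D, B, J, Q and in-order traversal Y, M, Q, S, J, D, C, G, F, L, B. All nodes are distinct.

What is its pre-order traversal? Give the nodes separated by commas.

Q, M, Y, J, S, B, D, G, C, F, L

The last element of post-order is the root; it splits in-order into left and right subtrees.
Root Q: left subtree has 2 nodes {Y, M}, right has 8 {S, J, D, C, G, F, L, B}.
  Root M: left subtree has 1 node {Y}, right has 0 { }.
  Root J: left subtree has 1 node {S}, right has 6 {D, C, G, F, L, B}.
    Root B: left subtree has 5 nodes {D, C, G, F, L}, right has 0 { }.
      Root D: left subtree has 0 nodes { }, right has 4 {C, G, F, L}.
        Root G: left subtree has 1 node {C}, right has 2 {F, L}.
          Root F: left subtree has 0 nodes { }, right has 1 {L}.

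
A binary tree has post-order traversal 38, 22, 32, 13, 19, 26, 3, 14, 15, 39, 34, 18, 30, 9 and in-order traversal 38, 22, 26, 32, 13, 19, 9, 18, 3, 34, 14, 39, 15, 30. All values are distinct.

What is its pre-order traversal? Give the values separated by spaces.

9 26 22 38 19 13 32 30 18 34 3 39 14 15

The last element of post-order is the root; it splits in-order into left and right subtrees.
Root 9: left subtree has 6 nodes {38, 22, 26, 32, 13, 19}, right has 7 {18, 3, 34, 14, 39, 15, 30}.
  Root 26: left subtree has 2 nodes {38, 22}, right has 3 {32, 13, 19}.
    Root 22: left subtree has 1 node {38}, right has 0 { }.
    Root 19: left subtree has 2 nodes {32, 13}, right has 0 { }.
      Root 13: left subtree has 1 node {32}, right has 0 { }.
  Root 30: left subtree has 6 nodes {18, 3, 34, 14, 39, 15}, right has 0 { }.
    Root 18: left subtree has 0 nodes { }, right has 5 {3, 34, 14, 39, 15}.
      Root 34: left subtree has 1 node {3}, right has 3 {14, 39, 15}.
        Root 39: left subtree has 1 node {14}, right has 1 {15}.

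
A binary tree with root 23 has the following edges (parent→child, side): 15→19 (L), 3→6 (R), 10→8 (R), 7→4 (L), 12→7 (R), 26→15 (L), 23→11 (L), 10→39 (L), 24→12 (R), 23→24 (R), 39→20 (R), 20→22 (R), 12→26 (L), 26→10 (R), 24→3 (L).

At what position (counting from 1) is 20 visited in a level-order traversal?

15

Level-order visits nodes level by level from the root, left to right within each level.
Level 0: 23
Level 1: 11, 24
Level 2: 3, 12
Level 3: 6, 26, 7
Level 4: 15, 10, 4
Level 5: 19, 39, 8
Level 6: 20
Level 7: 22
Full level-order sequence: 23, 11, 24, 3, 12, 6, 26, 7, 15, 10, 4, 19, 39, 8, 20, 22.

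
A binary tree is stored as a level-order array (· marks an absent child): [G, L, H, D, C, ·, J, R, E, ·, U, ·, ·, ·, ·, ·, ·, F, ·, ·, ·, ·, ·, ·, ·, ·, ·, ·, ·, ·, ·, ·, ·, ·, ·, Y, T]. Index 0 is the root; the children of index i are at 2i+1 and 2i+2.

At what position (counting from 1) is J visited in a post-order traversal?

Post-order visits the left subtree, then the right subtree, then the node.
At G: go left to L.
  At L: go left to D.
    At D: go left to R.
      R is a leaf — visit R.
    At D: go right to E.
      At E: go left to F.
        At F: go left to Y.
          Y is a leaf — visit Y.
        At F: go right to T.
          T is a leaf — visit T.
        Visit F.
      At E: no right child.
      Visit E.
    Visit D.
  At L: go right to C.
    At C: no left child.
    At C: go right to U.
      U is a leaf — visit U.
    Visit C.
  Visit L.
At G: go right to H.
  At H: no left child.
  At H: go right to J.
    J is a leaf — visit J.
  Visit H.
Visit G.
Full post-order sequence: R, Y, T, F, E, D, U, C, L, J, H, G.

10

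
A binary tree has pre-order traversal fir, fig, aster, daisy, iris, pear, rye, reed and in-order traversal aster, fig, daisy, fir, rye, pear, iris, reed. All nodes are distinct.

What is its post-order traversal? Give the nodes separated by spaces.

aster daisy fig rye pear reed iris fir

The first element of pre-order is the root; it splits in-order into left and right subtrees.
Root fir: left subtree has 3 nodes {aster, fig, daisy}, right has 4 {rye, pear, iris, reed}.
  Root fig: left subtree has 1 node {aster}, right has 1 {daisy}.
  Root iris: left subtree has 2 nodes {rye, pear}, right has 1 {reed}.
    Root pear: left subtree has 1 node {rye}, right has 0 { }.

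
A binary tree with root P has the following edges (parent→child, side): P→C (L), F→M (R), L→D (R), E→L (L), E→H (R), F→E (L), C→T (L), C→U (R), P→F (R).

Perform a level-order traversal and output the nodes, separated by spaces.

P C F T U E M L H D

Level-order visits nodes level by level from the root, left to right within each level.
Level 0: P
Level 1: C, F
Level 2: T, U, E, M
Level 3: L, H
Level 4: D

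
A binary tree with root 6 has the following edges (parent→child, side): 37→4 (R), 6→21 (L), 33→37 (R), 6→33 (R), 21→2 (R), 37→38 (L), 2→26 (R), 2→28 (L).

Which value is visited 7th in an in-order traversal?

38

In-order visits the left subtree, then the node, then the right subtree.
At 6: go left to 21.
  At 21: no left child.
  Visit 21.
  At 21: go right to 2.
    At 2: go left to 28.
      28 is a leaf — visit 28.
    Visit 2.
    At 2: go right to 26.
      26 is a leaf — visit 26.
Visit 6.
At 6: go right to 33.
  At 33: no left child.
  Visit 33.
  At 33: go right to 37.
    At 37: go left to 38.
      38 is a leaf — visit 38.
    Visit 37.
    At 37: go right to 4.
      4 is a leaf — visit 4.
Full in-order sequence: 21, 28, 2, 26, 6, 33, 38, 37, 4.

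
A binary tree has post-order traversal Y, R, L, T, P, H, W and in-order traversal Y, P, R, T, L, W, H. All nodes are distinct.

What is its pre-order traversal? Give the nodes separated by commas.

The last element of post-order is the root; it splits in-order into left and right subtrees.
Root W: left subtree has 5 nodes {Y, P, R, T, L}, right has 1 {H}.
  Root P: left subtree has 1 node {Y}, right has 3 {R, T, L}.
    Root T: left subtree has 1 node {R}, right has 1 {L}.

W, P, Y, T, R, L, H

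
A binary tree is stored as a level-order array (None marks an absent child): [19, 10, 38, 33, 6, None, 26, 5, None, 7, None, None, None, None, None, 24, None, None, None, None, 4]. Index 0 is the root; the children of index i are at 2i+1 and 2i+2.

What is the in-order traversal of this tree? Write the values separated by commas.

24, 5, 33, 10, 7, 4, 6, 19, 38, 26

In-order visits the left subtree, then the node, then the right subtree.
At 19: go left to 10.
  At 10: go left to 33.
    At 33: go left to 5.
      At 5: go left to 24.
        24 is a leaf — visit 24.
      Visit 5.
      At 5: no right child.
    Visit 33.
    At 33: no right child.
  Visit 10.
  At 10: go right to 6.
    At 6: go left to 7.
      At 7: no left child.
      Visit 7.
      At 7: go right to 4.
        4 is a leaf — visit 4.
    Visit 6.
    At 6: no right child.
Visit 19.
At 19: go right to 38.
  At 38: no left child.
  Visit 38.
  At 38: go right to 26.
    26 is a leaf — visit 26.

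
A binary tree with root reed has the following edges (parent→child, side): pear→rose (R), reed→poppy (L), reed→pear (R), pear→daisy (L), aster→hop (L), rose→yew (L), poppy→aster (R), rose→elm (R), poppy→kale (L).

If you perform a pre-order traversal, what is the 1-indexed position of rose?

8

Pre-order visits the node, then its left subtree, then its right subtree.
Visit reed.
At reed: go left to poppy.
  Visit poppy.
  At poppy: go left to kale.
    kale is a leaf — visit kale.
  At poppy: go right to aster.
    Visit aster.
    At aster: go left to hop.
      hop is a leaf — visit hop.
    At aster: no right child.
At reed: go right to pear.
  Visit pear.
  At pear: go left to daisy.
    daisy is a leaf — visit daisy.
  At pear: go right to rose.
    Visit rose.
    At rose: go left to yew.
      yew is a leaf — visit yew.
    At rose: go right to elm.
      elm is a leaf — visit elm.
Full pre-order sequence: reed, poppy, kale, aster, hop, pear, daisy, rose, yew, elm.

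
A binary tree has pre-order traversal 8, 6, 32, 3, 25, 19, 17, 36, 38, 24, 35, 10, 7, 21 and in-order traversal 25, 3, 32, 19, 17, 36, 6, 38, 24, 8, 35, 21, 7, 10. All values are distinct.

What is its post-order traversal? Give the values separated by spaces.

25 3 36 17 19 32 24 38 6 21 7 10 35 8

The first element of pre-order is the root; it splits in-order into left and right subtrees.
Root 8: left subtree has 9 nodes {25, 3, 32, 19, 17, 36, 6, 38, 24}, right has 4 {35, 21, 7, 10}.
  Root 6: left subtree has 6 nodes {25, 3, 32, 19, 17, 36}, right has 2 {38, 24}.
    Root 32: left subtree has 2 nodes {25, 3}, right has 3 {19, 17, 36}.
      Root 3: left subtree has 1 node {25}, right has 0 { }.
      Root 19: left subtree has 0 nodes { }, right has 2 {17, 36}.
        Root 17: left subtree has 0 nodes { }, right has 1 {36}.
    Root 38: left subtree has 0 nodes { }, right has 1 {24}.
  Root 35: left subtree has 0 nodes { }, right has 3 {21, 7, 10}.
    Root 10: left subtree has 2 nodes {21, 7}, right has 0 { }.
      Root 7: left subtree has 1 node {21}, right has 0 { }.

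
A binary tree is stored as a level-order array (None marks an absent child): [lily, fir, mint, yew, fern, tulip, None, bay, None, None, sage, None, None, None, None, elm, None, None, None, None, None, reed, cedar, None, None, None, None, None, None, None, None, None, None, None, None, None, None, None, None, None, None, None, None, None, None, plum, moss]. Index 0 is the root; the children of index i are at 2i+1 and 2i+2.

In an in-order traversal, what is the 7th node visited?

In-order visits the left subtree, then the node, then the right subtree.
At lily: go left to fir.
  At fir: go left to yew.
    At yew: go left to bay.
      At bay: go left to elm.
        elm is a leaf — visit elm.
      Visit bay.
      At bay: no right child.
    Visit yew.
    At yew: no right child.
  Visit fir.
  At fir: go right to fern.
    At fern: no left child.
    Visit fern.
    At fern: go right to sage.
      At sage: go left to reed.
        reed is a leaf — visit reed.
      Visit sage.
      At sage: go right to cedar.
        At cedar: go left to plum.
          plum is a leaf — visit plum.
        Visit cedar.
        At cedar: go right to moss.
          moss is a leaf — visit moss.
Visit lily.
At lily: go right to mint.
  At mint: go left to tulip.
    tulip is a leaf — visit tulip.
  Visit mint.
  At mint: no right child.
Full in-order sequence: elm, bay, yew, fir, fern, reed, sage, plum, cedar, moss, lily, tulip, mint.

sage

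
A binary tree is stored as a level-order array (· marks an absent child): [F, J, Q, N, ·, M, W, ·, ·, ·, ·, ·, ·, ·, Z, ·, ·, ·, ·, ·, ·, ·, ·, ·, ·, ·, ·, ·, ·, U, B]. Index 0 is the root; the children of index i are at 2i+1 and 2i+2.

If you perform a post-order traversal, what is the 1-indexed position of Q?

Post-order visits the left subtree, then the right subtree, then the node.
At F: go left to J.
  At J: go left to N.
    N is a leaf — visit N.
  At J: no right child.
  Visit J.
At F: go right to Q.
  At Q: go left to M.
    M is a leaf — visit M.
  At Q: go right to W.
    At W: no left child.
    At W: go right to Z.
      At Z: go left to U.
        U is a leaf — visit U.
      At Z: go right to B.
        B is a leaf — visit B.
      Visit Z.
    Visit W.
  Visit Q.
Visit F.
Full post-order sequence: N, J, M, U, B, Z, W, Q, F.

8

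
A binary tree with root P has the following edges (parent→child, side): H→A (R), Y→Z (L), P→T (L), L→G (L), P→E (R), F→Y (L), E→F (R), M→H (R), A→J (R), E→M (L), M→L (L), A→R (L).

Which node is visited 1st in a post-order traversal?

T

Post-order visits the left subtree, then the right subtree, then the node.
At P: go left to T.
  T is a leaf — visit T.
At P: go right to E.
  At E: go left to M.
    At M: go left to L.
      At L: go left to G.
        G is a leaf — visit G.
      At L: no right child.
      Visit L.
    At M: go right to H.
      At H: no left child.
      At H: go right to A.
        At A: go left to R.
          R is a leaf — visit R.
        At A: go right to J.
          J is a leaf — visit J.
        Visit A.
      Visit H.
    Visit M.
  At E: go right to F.
    At F: go left to Y.
      At Y: go left to Z.
        Z is a leaf — visit Z.
      At Y: no right child.
      Visit Y.
    At F: no right child.
    Visit F.
  Visit E.
Visit P.
Full post-order sequence: T, G, L, R, J, A, H, M, Z, Y, F, E, P.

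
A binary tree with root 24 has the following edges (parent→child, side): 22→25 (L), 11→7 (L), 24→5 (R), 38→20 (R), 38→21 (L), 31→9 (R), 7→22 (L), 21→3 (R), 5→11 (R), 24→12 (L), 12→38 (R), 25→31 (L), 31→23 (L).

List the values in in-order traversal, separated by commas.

In-order visits the left subtree, then the node, then the right subtree.
At 24: go left to 12.
  At 12: no left child.
  Visit 12.
  At 12: go right to 38.
    At 38: go left to 21.
      At 21: no left child.
      Visit 21.
      At 21: go right to 3.
        3 is a leaf — visit 3.
    Visit 38.
    At 38: go right to 20.
      20 is a leaf — visit 20.
Visit 24.
At 24: go right to 5.
  At 5: no left child.
  Visit 5.
  At 5: go right to 11.
    At 11: go left to 7.
      At 7: go left to 22.
        At 22: go left to 25.
          At 25: go left to 31.
            At 31: go left to 23.
              23 is a leaf — visit 23.
            Visit 31.
            At 31: go right to 9.
              9 is a leaf — visit 9.
          Visit 25.
          At 25: no right child.
        Visit 22.
        At 22: no right child.
      Visit 7.
      At 7: no right child.
    Visit 11.
    At 11: no right child.

12, 21, 3, 38, 20, 24, 5, 23, 31, 9, 25, 22, 7, 11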